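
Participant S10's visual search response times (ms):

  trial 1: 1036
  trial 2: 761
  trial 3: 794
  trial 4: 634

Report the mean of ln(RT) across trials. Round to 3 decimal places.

ln(RT): 6.9431, 6.6346, 6.6771, 6.4520
Σ ln(RT) = 26.7069
Mean = 26.7069/4 = 6.67672

6.677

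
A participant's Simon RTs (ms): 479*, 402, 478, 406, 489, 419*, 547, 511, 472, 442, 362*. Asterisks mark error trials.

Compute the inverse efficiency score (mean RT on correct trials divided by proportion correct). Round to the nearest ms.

Correct trials (n=8): 402, 478, 406, 489, 547, 511, 472, 442
Mean correct RT = 3747/8 = 468.3750 ms
Proportion correct = 8/11
IES = 468.3750 / (8/11) = 644.016 ms

644 ms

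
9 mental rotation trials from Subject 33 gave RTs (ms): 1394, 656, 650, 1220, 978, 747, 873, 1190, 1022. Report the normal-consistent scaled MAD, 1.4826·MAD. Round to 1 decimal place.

342.5 ms

Sorted: 650, 656, 747, 873, 978, 1022, 1190, 1220, 1394 → median = 978
|x − 978| sorted: 0, 44, 105, 212, 231, 242, 322, 328, 416 → MAD = 231
Robust SD ≈ 1.4826 × 231 = 342.481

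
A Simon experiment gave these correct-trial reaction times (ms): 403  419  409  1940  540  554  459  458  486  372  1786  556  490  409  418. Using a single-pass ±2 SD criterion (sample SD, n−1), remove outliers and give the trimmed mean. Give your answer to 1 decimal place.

n = 15, ΣRT = 9699, M = 646.600
Σ(x−M)² = 3472055.60; s = √(3472055.60/14) = 498.000
Cutoffs: 646.600 ± 2·498.000 → [-349.4, 1642.6]
Outside: 1786, 1940 → excluded.
Retained (n=13): Σ = 5973, mean = 5973/13 = 459.462

459.5 ms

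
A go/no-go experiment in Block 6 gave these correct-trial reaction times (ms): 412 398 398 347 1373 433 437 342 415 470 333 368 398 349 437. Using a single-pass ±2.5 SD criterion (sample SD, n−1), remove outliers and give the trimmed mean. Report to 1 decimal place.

n = 15, ΣRT = 6910, M = 460.667
Σ(x−M)² = 914917.33; s = √(914917.33/14) = 255.639
Cutoffs: 460.667 ± 2.5·255.639 → [-178.4, 1099.8]
Outside: 1373 → excluded.
Retained (n=14): Σ = 5537, mean = 5537/14 = 395.500

395.5 ms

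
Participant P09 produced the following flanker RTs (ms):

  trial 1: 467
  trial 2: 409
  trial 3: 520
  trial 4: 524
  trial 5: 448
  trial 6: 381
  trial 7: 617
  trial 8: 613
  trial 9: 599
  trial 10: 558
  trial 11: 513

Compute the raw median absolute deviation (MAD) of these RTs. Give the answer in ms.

Sorted: 381, 409, 448, 467, 513, 520, 524, 558, 599, 613, 617 → median = 520
|x − 520|: 53, 111, 0, 4, 72, 139, 97, 93, 79, 38, 7
Sorted deviations: 0, 4, 7, 38, 53, 72, 79, 93, 97, 111, 139 → MAD = 72

72 ms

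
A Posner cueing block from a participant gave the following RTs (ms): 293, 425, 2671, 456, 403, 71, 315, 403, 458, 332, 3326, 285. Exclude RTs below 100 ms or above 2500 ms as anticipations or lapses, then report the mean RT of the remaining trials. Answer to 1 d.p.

374.4 ms

Excluded: 71, 2671, 3326
Retained (n=9): Σ = 3370
Mean = 3370/9 = 374.4444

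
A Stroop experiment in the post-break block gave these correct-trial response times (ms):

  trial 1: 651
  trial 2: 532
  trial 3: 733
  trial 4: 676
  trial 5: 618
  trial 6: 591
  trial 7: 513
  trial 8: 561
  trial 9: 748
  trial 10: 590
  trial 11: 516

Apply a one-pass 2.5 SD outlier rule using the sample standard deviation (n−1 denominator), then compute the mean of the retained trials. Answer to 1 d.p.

n = 11, ΣRT = 6729, M = 611.727
Σ(x−M)² = 67732.18; s = √(67732.18/10) = 82.300
Cutoffs: 611.727 ± 2.5·82.300 → [406.0, 817.5]
No RTs fall outside the cutoffs; all 11 retained. Mean = 6729/11 = 611.727

611.7 ms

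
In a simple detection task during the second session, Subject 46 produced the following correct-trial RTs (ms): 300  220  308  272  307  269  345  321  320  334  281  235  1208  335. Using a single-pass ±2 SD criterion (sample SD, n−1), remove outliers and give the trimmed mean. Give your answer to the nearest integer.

n = 14, ΣRT = 5055, M = 361.071
Σ(x−M)² = 790338.93; s = √(790338.93/13) = 246.567
Cutoffs: 361.071 ± 2·246.567 → [-132.1, 854.2]
Outside: 1208 → excluded.
Retained (n=13): Σ = 3847, mean = 3847/13 = 295.923

296 ms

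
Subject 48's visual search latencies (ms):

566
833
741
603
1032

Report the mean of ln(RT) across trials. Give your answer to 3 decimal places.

ln(RT): 6.3386, 6.7250, 6.6080, 6.4019, 6.9393
Σ ln(RT) = 33.0128
Mean = 33.0128/5 = 6.60256

6.603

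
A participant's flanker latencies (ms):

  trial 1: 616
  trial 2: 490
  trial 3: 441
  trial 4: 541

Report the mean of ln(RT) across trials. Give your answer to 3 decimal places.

6.250

ln(RT): 6.4232, 6.1944, 6.0890, 6.2934
Σ ln(RT) = 25.0001
Mean = 25.0001/4 = 6.25003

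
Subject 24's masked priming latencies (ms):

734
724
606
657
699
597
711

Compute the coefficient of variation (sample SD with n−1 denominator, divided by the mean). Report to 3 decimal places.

0.083

n = 7, Σ = 4728, M = 675.4286
Σ(x−M)² = 18921.714; s = √(18921.714/6) = 56.1571
CV = 56.1571 / 675.4286 = 0.08314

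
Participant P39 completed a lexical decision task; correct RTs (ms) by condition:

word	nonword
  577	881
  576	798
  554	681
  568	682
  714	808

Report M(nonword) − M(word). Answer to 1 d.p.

172.2 ms

M(word) = 2989/5 = 597.800
M(nonword) = 3850/5 = 770.000
Difference = 770.000 − 597.800 = 172.200 ms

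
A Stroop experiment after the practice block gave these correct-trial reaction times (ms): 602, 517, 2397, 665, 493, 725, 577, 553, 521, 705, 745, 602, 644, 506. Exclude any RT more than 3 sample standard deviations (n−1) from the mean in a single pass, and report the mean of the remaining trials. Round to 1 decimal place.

604.2 ms

n = 14, ΣRT = 10252, M = 732.286
Σ(x−M)² = 3074212.86; s = √(3074212.86/13) = 486.290
Cutoffs: 732.286 ± 3·486.290 → [-726.6, 2191.2]
Outside: 2397 → excluded.
Retained (n=13): Σ = 7855, mean = 7855/13 = 604.231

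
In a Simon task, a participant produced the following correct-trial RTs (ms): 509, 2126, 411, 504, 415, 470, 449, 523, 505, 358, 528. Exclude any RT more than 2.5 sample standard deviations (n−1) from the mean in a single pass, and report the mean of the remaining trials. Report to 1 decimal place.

467.2 ms

n = 11, ΣRT = 6798, M = 618.000
Σ(x−M)² = 2530958.00; s = √(2530958.00/10) = 503.086
Cutoffs: 618.000 ± 2.5·503.086 → [-639.7, 1875.7]
Outside: 2126 → excluded.
Retained (n=10): Σ = 4672, mean = 4672/10 = 467.200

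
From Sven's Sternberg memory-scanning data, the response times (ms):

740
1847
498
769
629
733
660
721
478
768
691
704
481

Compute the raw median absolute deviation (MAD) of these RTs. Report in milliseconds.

64 ms

Sorted: 478, 481, 498, 629, 660, 691, 704, 721, 733, 740, 768, 769, 1847 → median = 704
|x − 704|: 36, 1143, 206, 65, 75, 29, 44, 17, 226, 64, 13, 0, 223
Sorted deviations: 0, 13, 17, 29, 36, 44, 64, 65, 75, 206, 223, 226, 1143 → MAD = 64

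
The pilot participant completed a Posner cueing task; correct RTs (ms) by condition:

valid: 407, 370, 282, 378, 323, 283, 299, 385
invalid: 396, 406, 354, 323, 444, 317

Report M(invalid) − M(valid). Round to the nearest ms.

32 ms

M(valid) = 2727/8 = 340.875
M(invalid) = 2240/6 = 373.333
Difference = 373.333 − 340.875 = 32.458 ms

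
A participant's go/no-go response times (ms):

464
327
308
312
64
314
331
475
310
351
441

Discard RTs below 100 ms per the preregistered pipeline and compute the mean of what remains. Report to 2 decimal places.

Excluded: 64
Retained (n=10): Σ = 3633
Mean = 3633/10 = 363.3000

363.30 ms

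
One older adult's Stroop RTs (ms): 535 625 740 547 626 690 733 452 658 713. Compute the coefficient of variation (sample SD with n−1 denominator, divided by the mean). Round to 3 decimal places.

n = 10, Σ = 6319, M = 631.9000
Σ(x−M)² = 81584.900; s = √(81584.900/9) = 95.2102
CV = 95.2102 / 631.9000 = 0.15067

0.151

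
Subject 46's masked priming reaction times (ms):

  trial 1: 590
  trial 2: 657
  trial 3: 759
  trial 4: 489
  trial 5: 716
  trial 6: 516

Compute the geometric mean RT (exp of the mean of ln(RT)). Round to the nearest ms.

ln(RT): 6.3801, 6.4877, 6.6320, 6.1924, 6.5737, 6.2461
Mean ln(RT) = 38.5120/6 = 6.41866
Geometric mean = exp(6.41866) = 613.18 ms

613 ms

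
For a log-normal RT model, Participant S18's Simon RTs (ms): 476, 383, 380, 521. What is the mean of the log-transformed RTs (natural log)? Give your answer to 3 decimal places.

ln(RT): 6.1654, 5.9480, 5.9402, 6.2558
Σ ln(RT) = 24.3094
Mean = 24.3094/4 = 6.07734

6.077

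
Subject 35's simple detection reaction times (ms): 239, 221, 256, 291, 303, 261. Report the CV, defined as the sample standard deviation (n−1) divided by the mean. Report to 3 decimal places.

0.118

n = 6, Σ = 1571, M = 261.8333
Σ(x−M)² = 4768.833; s = √(4768.833/5) = 30.8831
CV = 30.8831 / 261.8333 = 0.11795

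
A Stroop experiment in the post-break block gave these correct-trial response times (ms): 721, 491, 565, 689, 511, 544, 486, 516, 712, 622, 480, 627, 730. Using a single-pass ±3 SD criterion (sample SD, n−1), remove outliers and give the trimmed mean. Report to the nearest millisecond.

n = 13, ΣRT = 7694, M = 591.846
Σ(x−M)² = 110969.69; s = √(110969.69/12) = 96.164
Cutoffs: 591.846 ± 3·96.164 → [303.4, 880.3]
No RTs fall outside the cutoffs; all 13 retained. Mean = 7694/13 = 591.846

592 ms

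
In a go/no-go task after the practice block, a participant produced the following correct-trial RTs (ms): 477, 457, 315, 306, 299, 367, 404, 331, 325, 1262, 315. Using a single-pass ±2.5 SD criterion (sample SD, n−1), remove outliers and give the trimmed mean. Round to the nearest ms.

360 ms

n = 11, ΣRT = 4858, M = 441.636
Σ(x−M)² = 778130.55; s = √(778130.55/10) = 278.950
Cutoffs: 441.636 ± 2.5·278.950 → [-255.7, 1139.0]
Outside: 1262 → excluded.
Retained (n=10): Σ = 3596, mean = 3596/10 = 359.600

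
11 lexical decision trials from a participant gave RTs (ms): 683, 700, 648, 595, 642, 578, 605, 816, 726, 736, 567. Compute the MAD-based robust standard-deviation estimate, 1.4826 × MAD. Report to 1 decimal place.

Sorted: 567, 578, 595, 605, 642, 648, 683, 700, 726, 736, 816 → median = 648
|x − 648| sorted: 0, 6, 35, 43, 52, 53, 70, 78, 81, 88, 168 → MAD = 53
Robust SD ≈ 1.4826 × 53 = 78.578

78.6 ms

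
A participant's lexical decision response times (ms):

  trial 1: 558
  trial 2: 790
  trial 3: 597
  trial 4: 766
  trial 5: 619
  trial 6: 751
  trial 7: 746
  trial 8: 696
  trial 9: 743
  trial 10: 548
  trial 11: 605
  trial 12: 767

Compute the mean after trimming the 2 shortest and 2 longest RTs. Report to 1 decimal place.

690.4 ms

Sorted: 548, 558, 597, 605, 619, 696, 743, 746, 751, 766, 767, 790
Drop lowest 2 (548, 558) and highest 2 (767, 790)
Remaining (n=8): Σ = 5523, mean = 5523/8 = 690.375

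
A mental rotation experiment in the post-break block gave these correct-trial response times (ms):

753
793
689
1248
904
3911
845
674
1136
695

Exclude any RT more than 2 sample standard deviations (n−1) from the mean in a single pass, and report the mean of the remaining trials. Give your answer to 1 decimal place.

859.7 ms

n = 10, ΣRT = 11648, M = 1164.800
Σ(x−M)² = 8715451.60; s = √(8715451.60/9) = 984.065
Cutoffs: 1164.800 ± 2·984.065 → [-803.3, 3132.9]
Outside: 3911 → excluded.
Retained (n=9): Σ = 7737, mean = 7737/9 = 859.667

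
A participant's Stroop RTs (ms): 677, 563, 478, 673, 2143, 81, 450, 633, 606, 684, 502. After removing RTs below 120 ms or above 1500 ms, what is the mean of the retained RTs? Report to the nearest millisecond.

Excluded: 81, 2143
Retained (n=9): Σ = 5266
Mean = 5266/9 = 585.1111

585 ms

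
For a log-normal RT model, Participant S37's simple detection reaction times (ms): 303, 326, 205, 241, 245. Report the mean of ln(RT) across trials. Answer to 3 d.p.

ln(RT): 5.7137, 5.7869, 5.3230, 5.4848, 5.5013
Σ ln(RT) = 27.8097
Mean = 27.8097/5 = 5.56194

5.562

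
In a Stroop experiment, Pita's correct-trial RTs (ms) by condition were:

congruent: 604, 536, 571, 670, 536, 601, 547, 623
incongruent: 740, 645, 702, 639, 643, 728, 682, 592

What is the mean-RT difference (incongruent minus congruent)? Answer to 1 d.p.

M(congruent) = 4688/8 = 586.000
M(incongruent) = 5371/8 = 671.375
Difference = 671.375 − 586.000 = 85.375 ms

85.4 ms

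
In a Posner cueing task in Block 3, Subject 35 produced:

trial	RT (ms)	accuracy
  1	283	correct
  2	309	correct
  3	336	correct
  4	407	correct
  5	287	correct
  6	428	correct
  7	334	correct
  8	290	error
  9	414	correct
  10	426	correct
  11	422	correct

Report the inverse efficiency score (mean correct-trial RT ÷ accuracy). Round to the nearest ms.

401 ms

Correct trials (n=10): 283, 309, 336, 407, 287, 428, 334, 414, 426, 422
Mean correct RT = 3646/10 = 364.6000 ms
Proportion correct = 10/11
IES = 364.6000 / (10/11) = 401.060 ms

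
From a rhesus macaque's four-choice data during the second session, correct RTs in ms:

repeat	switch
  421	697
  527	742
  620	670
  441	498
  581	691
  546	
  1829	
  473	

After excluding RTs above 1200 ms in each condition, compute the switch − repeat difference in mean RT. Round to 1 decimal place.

144.0 ms

repeat: exclude 1829
M(repeat) = 3609/7 = 515.571
M(switch) = 3298/5 = 659.600
Difference = 659.600 − 515.571 = 144.029 ms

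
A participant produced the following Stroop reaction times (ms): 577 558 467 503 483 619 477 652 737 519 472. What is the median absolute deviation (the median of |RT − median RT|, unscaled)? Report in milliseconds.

47 ms

Sorted: 467, 472, 477, 483, 503, 519, 558, 577, 619, 652, 737 → median = 519
|x − 519|: 58, 39, 52, 16, 36, 100, 42, 133, 218, 0, 47
Sorted deviations: 0, 16, 36, 39, 42, 47, 52, 58, 100, 133, 218 → MAD = 47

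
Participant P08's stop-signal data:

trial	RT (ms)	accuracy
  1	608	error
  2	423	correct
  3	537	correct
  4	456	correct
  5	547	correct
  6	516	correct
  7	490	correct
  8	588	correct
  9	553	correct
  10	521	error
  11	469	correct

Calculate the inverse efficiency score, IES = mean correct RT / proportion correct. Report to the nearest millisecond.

Correct trials (n=9): 423, 537, 456, 547, 516, 490, 588, 553, 469
Mean correct RT = 4579/9 = 508.7778 ms
Proportion correct = 9/11
IES = 508.7778 / (9/11) = 621.840 ms

622 ms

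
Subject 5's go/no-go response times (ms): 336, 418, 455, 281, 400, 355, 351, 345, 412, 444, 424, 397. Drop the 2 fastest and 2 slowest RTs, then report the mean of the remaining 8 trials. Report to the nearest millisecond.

Sorted: 281, 336, 345, 351, 355, 397, 400, 412, 418, 424, 444, 455
Drop lowest 2 (281, 336) and highest 2 (444, 455)
Remaining (n=8): Σ = 3102, mean = 3102/8 = 387.750

388 ms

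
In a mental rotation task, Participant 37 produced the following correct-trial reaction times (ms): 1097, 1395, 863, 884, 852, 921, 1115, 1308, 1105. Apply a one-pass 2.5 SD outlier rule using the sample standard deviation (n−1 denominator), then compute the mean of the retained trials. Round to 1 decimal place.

1060.0 ms

n = 9, ΣRT = 9540, M = 1060.000
Σ(x−M)² = 312518.00; s = √(312518.00/8) = 197.648
Cutoffs: 1060.000 ± 2.5·197.648 → [565.9, 1554.1]
No RTs fall outside the cutoffs; all 9 retained. Mean = 9540/9 = 1060.000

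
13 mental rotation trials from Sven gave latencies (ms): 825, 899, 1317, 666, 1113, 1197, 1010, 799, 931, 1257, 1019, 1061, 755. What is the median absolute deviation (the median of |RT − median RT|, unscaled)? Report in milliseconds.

185 ms

Sorted: 666, 755, 799, 825, 899, 931, 1010, 1019, 1061, 1113, 1197, 1257, 1317 → median = 1010
|x − 1010|: 185, 111, 307, 344, 103, 187, 0, 211, 79, 247, 9, 51, 255
Sorted deviations: 0, 9, 51, 79, 103, 111, 185, 187, 211, 247, 255, 307, 344 → MAD = 185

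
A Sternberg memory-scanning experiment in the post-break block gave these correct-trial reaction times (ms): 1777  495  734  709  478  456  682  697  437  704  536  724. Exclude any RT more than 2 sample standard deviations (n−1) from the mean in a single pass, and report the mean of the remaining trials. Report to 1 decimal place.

604.7 ms

n = 12, ΣRT = 8429, M = 702.417
Σ(x−M)² = 1408930.92; s = √(1408930.92/11) = 357.889
Cutoffs: 702.417 ± 2·357.889 → [-13.4, 1418.2]
Outside: 1777 → excluded.
Retained (n=11): Σ = 6652, mean = 6652/11 = 604.727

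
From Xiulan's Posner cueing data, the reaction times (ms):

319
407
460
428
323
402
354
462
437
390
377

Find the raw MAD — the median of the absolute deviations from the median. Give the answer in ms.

Sorted: 319, 323, 354, 377, 390, 402, 407, 428, 437, 460, 462 → median = 402
|x − 402|: 83, 5, 58, 26, 79, 0, 48, 60, 35, 12, 25
Sorted deviations: 0, 5, 12, 25, 26, 35, 48, 58, 60, 79, 83 → MAD = 35

35 ms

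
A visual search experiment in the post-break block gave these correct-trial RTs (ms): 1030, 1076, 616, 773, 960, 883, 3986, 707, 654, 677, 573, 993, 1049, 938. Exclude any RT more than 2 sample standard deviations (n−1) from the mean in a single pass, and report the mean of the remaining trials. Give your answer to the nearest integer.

841 ms

n = 14, ΣRT = 14915, M = 1065.357
Σ(x−M)² = 9575861.21; s = √(9575861.21/13) = 858.257
Cutoffs: 1065.357 ± 2·858.257 → [-651.2, 2781.9]
Outside: 3986 → excluded.
Retained (n=13): Σ = 10929, mean = 10929/13 = 840.692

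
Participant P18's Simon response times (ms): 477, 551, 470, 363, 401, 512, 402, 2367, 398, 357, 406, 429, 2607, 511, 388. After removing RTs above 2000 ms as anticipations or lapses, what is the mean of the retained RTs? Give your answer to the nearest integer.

Excluded: 2367, 2607
Retained (n=13): Σ = 5665
Mean = 5665/13 = 435.7692

436 ms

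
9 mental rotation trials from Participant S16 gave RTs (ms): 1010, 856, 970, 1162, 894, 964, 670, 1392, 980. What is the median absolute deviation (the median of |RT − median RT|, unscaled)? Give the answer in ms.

Sorted: 670, 856, 894, 964, 970, 980, 1010, 1162, 1392 → median = 970
|x − 970|: 40, 114, 0, 192, 76, 6, 300, 422, 10
Sorted deviations: 0, 6, 10, 40, 76, 114, 192, 300, 422 → MAD = 76

76 ms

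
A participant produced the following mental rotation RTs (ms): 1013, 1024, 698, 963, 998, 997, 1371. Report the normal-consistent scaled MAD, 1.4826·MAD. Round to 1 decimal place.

38.5 ms

Sorted: 698, 963, 997, 998, 1013, 1024, 1371 → median = 998
|x − 998| sorted: 0, 1, 15, 26, 35, 300, 373 → MAD = 26
Robust SD ≈ 1.4826 × 26 = 38.548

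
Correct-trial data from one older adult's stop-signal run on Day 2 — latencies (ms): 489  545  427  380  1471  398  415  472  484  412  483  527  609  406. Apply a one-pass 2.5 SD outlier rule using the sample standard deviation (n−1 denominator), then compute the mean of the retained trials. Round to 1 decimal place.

465.2 ms

n = 14, ΣRT = 7518, M = 537.000
Σ(x−M)² = 993698.00; s = √(993698.00/13) = 276.475
Cutoffs: 537.000 ± 2.5·276.475 → [-154.2, 1228.2]
Outside: 1471 → excluded.
Retained (n=13): Σ = 6047, mean = 6047/13 = 465.154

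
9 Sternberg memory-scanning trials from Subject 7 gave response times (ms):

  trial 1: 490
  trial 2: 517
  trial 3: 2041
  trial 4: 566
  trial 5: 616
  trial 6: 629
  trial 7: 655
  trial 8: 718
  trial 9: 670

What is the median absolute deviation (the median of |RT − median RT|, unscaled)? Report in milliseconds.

Sorted: 490, 517, 566, 616, 629, 655, 670, 718, 2041 → median = 629
|x − 629|: 139, 112, 1412, 63, 13, 0, 26, 89, 41
Sorted deviations: 0, 13, 26, 41, 63, 89, 112, 139, 1412 → MAD = 63

63 ms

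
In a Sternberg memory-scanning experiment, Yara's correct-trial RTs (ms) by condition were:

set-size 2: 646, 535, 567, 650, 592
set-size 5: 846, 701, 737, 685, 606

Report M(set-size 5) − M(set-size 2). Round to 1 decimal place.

M(set-size 2) = 2990/5 = 598.000
M(set-size 5) = 3575/5 = 715.000
Difference = 715.000 − 598.000 = 117.000 ms

117.0 ms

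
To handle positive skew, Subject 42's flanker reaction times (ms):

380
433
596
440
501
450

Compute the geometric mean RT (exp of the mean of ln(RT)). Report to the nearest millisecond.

462 ms

ln(RT): 5.9402, 6.0707, 6.3902, 6.0868, 6.2166, 6.1092
Mean ln(RT) = 36.8138/6 = 6.13563
Geometric mean = exp(6.13563) = 462.03 ms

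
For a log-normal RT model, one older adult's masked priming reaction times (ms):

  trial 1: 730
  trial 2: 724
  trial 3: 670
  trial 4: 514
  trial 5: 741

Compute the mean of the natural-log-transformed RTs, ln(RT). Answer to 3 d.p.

6.507

ln(RT): 6.5930, 6.5848, 6.5073, 6.2422, 6.6080
Σ ln(RT) = 32.5353
Mean = 32.5353/5 = 6.50707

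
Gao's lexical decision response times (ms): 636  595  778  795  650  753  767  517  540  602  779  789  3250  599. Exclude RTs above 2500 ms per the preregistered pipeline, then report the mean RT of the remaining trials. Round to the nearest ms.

Excluded: 3250
Retained (n=13): Σ = 8800
Mean = 8800/13 = 676.9231

677 ms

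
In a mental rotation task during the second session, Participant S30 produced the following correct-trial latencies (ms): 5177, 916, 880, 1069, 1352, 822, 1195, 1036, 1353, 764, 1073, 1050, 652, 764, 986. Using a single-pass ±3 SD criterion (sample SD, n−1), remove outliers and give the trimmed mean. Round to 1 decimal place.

n = 15, ΣRT = 19089, M = 1272.600
Σ(x−M)² = 16918923.60; s = √(16918923.60/14) = 1099.315
Cutoffs: 1272.600 ± 3·1099.315 → [-2025.3, 4570.5]
Outside: 5177 → excluded.
Retained (n=14): Σ = 13912, mean = 13912/14 = 993.714

993.7 ms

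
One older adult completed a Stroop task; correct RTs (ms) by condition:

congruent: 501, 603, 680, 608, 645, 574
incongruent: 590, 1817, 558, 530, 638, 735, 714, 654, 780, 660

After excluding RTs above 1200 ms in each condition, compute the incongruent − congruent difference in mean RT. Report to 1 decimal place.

49.2 ms

incongruent: exclude 1817
M(congruent) = 3611/6 = 601.833
M(incongruent) = 5859/9 = 651.000
Difference = 651.000 − 601.833 = 49.167 ms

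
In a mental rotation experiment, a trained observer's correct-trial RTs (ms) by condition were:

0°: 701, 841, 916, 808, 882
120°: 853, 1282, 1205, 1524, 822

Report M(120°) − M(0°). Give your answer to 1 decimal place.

M(0°) = 4148/5 = 829.600
M(120°) = 5686/5 = 1137.200
Difference = 1137.200 − 829.600 = 307.600 ms

307.6 ms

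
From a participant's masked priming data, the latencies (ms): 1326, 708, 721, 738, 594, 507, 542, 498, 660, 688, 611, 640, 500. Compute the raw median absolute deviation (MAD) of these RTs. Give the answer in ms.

Sorted: 498, 500, 507, 542, 594, 611, 640, 660, 688, 708, 721, 738, 1326 → median = 640
|x − 640|: 686, 68, 81, 98, 46, 133, 98, 142, 20, 48, 29, 0, 140
Sorted deviations: 0, 20, 29, 46, 48, 68, 81, 98, 98, 133, 140, 142, 686 → MAD = 81

81 ms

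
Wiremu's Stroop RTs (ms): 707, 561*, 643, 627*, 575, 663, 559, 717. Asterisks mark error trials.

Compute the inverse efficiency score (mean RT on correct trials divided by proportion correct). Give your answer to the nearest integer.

859 ms

Correct trials (n=6): 707, 643, 575, 663, 559, 717
Mean correct RT = 3864/6 = 644.0000 ms
Proportion correct = 6/8
IES = 644.0000 / (6/8) = 858.667 ms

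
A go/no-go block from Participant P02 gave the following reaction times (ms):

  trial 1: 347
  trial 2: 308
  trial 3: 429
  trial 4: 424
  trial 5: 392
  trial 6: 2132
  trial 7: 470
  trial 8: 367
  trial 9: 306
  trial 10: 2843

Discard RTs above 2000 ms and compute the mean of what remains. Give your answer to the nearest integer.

380 ms

Excluded: 2132, 2843
Retained (n=8): Σ = 3043
Mean = 3043/8 = 380.3750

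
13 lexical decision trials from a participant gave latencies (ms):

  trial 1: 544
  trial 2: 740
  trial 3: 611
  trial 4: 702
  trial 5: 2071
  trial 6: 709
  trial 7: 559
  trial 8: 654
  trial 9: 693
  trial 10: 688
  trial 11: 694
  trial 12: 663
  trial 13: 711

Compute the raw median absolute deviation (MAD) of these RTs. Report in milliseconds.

30 ms

Sorted: 544, 559, 611, 654, 663, 688, 693, 694, 702, 709, 711, 740, 2071 → median = 693
|x − 693|: 149, 47, 82, 9, 1378, 16, 134, 39, 0, 5, 1, 30, 18
Sorted deviations: 0, 1, 5, 9, 16, 18, 30, 39, 47, 82, 134, 149, 1378 → MAD = 30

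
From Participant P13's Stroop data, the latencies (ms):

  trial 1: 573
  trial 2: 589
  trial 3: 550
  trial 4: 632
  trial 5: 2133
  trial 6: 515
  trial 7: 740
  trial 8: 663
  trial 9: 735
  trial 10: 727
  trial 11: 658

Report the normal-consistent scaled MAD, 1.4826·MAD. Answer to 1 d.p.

114.2 ms

Sorted: 515, 550, 573, 589, 632, 658, 663, 727, 735, 740, 2133 → median = 658
|x − 658| sorted: 0, 5, 26, 69, 69, 77, 82, 85, 108, 143, 1475 → MAD = 77
Robust SD ≈ 1.4826 × 77 = 114.160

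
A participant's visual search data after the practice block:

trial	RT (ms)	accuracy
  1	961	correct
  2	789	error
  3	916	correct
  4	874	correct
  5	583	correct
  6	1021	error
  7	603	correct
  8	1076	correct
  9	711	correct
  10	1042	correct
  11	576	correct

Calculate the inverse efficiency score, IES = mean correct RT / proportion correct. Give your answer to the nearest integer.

Correct trials (n=9): 961, 916, 874, 583, 603, 1076, 711, 1042, 576
Mean correct RT = 7342/9 = 815.7778 ms
Proportion correct = 9/11
IES = 815.7778 / (9/11) = 997.062 ms

997 ms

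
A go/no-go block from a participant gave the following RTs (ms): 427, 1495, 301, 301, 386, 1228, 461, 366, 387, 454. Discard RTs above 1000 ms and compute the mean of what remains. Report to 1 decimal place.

385.4 ms

Excluded: 1228, 1495
Retained (n=8): Σ = 3083
Mean = 3083/8 = 385.3750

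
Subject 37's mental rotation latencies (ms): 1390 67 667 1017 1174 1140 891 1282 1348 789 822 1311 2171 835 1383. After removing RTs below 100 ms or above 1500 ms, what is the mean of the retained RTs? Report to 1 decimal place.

1080.7 ms

Excluded: 67, 2171
Retained (n=13): Σ = 14049
Mean = 14049/13 = 1080.6923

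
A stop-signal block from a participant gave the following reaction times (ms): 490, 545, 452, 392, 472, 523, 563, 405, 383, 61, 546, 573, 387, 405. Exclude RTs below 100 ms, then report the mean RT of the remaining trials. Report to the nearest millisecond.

472 ms

Excluded: 61
Retained (n=13): Σ = 6136
Mean = 6136/13 = 472.0000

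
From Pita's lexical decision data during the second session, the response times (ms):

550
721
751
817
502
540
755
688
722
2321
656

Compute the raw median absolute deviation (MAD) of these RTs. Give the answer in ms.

Sorted: 502, 540, 550, 656, 688, 721, 722, 751, 755, 817, 2321 → median = 721
|x − 721|: 171, 0, 30, 96, 219, 181, 34, 33, 1, 1600, 65
Sorted deviations: 0, 1, 30, 33, 34, 65, 96, 171, 181, 219, 1600 → MAD = 65

65 ms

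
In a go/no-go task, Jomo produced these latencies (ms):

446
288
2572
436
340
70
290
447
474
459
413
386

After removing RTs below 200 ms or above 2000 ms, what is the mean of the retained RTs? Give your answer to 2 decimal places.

Excluded: 70, 2572
Retained (n=10): Σ = 3979
Mean = 3979/10 = 397.9000

397.90 ms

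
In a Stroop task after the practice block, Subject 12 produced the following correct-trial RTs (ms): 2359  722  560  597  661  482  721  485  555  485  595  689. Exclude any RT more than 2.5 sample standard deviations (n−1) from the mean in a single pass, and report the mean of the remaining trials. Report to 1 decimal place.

595.6 ms

n = 12, ΣRT = 8911, M = 742.583
Σ(x−M)² = 2935320.92; s = √(2935320.92/11) = 516.573
Cutoffs: 742.583 ± 2.5·516.573 → [-548.8, 2034.0]
Outside: 2359 → excluded.
Retained (n=11): Σ = 6552, mean = 6552/11 = 595.636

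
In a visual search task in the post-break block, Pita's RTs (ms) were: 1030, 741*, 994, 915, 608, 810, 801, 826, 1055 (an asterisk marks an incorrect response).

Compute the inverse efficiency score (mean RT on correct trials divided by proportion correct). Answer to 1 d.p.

989.9 ms

Correct trials (n=8): 1030, 994, 915, 608, 810, 801, 826, 1055
Mean correct RT = 7039/8 = 879.8750 ms
Proportion correct = 8/9
IES = 879.8750 / (8/9) = 989.859 ms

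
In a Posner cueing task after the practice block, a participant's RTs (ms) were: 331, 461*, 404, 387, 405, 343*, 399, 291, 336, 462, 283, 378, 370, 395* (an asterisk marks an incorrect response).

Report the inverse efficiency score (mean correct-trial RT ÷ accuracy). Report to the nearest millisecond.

468 ms

Correct trials (n=11): 331, 404, 387, 405, 399, 291, 336, 462, 283, 378, 370
Mean correct RT = 4046/11 = 367.8182 ms
Proportion correct = 11/14
IES = 367.8182 / (11/14) = 468.132 ms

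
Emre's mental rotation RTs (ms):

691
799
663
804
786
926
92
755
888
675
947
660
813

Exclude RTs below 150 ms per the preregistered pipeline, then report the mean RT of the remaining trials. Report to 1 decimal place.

783.9 ms

Excluded: 92
Retained (n=12): Σ = 9407
Mean = 9407/12 = 783.9167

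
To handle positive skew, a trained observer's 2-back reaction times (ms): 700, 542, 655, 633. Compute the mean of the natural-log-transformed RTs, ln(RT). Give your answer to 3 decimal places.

ln(RT): 6.5511, 6.2953, 6.4846, 6.4505
Σ ln(RT) = 25.7815
Mean = 25.7815/4 = 6.44536

6.445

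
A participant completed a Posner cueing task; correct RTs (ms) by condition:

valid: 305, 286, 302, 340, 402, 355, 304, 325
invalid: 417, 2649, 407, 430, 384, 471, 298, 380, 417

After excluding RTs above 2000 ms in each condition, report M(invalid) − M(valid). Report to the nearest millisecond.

73 ms

invalid: exclude 2649
M(valid) = 2619/8 = 327.375
M(invalid) = 3204/8 = 400.500
Difference = 400.500 − 327.375 = 73.125 ms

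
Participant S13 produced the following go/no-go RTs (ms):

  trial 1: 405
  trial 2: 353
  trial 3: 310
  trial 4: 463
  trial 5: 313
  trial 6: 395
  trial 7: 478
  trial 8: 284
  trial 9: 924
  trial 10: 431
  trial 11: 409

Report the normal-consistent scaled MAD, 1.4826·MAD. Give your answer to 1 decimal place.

Sorted: 284, 310, 313, 353, 395, 405, 409, 431, 463, 478, 924 → median = 405
|x − 405| sorted: 0, 4, 10, 26, 52, 58, 73, 92, 95, 121, 519 → MAD = 58
Robust SD ≈ 1.4826 × 58 = 85.991

86.0 ms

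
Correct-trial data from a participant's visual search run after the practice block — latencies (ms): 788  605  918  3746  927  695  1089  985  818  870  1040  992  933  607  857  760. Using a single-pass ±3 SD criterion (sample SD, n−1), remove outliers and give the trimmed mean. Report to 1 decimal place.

n = 16, ΣRT = 16630, M = 1039.375
Σ(x−M)² = 8118577.75; s = √(8118577.75/15) = 735.689
Cutoffs: 1039.375 ± 3·735.689 → [-1167.7, 3246.4]
Outside: 3746 → excluded.
Retained (n=15): Σ = 12884, mean = 12884/15 = 858.933

858.9 ms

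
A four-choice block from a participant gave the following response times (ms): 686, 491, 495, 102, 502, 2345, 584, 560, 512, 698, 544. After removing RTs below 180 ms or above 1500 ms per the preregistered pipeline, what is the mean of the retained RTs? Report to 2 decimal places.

Excluded: 102, 2345
Retained (n=9): Σ = 5072
Mean = 5072/9 = 563.5556

563.56 ms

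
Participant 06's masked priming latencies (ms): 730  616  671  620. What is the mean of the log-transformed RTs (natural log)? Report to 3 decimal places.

6.489

ln(RT): 6.5930, 6.4232, 6.5088, 6.4297
Σ ln(RT) = 25.9548
Mean = 25.9548/4 = 6.48870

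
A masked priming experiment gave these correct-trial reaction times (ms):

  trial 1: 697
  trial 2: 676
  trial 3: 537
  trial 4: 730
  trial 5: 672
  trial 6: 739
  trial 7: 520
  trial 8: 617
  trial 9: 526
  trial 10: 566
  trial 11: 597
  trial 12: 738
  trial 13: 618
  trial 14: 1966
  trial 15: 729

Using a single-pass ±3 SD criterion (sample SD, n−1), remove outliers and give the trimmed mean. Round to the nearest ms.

640 ms

n = 15, ΣRT = 10928, M = 728.533
Σ(x−M)² = 1728041.73; s = √(1728041.73/14) = 351.328
Cutoffs: 728.533 ± 3·351.328 → [-325.5, 1782.5]
Outside: 1966 → excluded.
Retained (n=14): Σ = 8962, mean = 8962/14 = 640.143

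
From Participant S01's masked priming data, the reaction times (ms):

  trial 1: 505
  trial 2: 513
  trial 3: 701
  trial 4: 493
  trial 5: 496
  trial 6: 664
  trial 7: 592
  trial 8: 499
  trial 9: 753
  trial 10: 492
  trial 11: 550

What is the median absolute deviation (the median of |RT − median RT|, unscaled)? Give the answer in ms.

21 ms

Sorted: 492, 493, 496, 499, 505, 513, 550, 592, 664, 701, 753 → median = 513
|x − 513|: 8, 0, 188, 20, 17, 151, 79, 14, 240, 21, 37
Sorted deviations: 0, 8, 14, 17, 20, 21, 37, 79, 151, 188, 240 → MAD = 21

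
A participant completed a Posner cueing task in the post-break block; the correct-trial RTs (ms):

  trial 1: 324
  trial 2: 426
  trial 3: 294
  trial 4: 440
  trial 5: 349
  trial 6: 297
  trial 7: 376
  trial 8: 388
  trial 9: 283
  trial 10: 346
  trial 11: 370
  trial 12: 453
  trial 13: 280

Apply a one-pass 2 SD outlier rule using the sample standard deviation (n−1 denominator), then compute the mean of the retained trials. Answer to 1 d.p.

n = 13, ΣRT = 4626, M = 355.846
Σ(x−M)² = 42587.69; s = √(42587.69/12) = 59.573
Cutoffs: 355.846 ± 2·59.573 → [236.7, 475.0]
No RTs fall outside the cutoffs; all 13 retained. Mean = 4626/13 = 355.846

355.8 ms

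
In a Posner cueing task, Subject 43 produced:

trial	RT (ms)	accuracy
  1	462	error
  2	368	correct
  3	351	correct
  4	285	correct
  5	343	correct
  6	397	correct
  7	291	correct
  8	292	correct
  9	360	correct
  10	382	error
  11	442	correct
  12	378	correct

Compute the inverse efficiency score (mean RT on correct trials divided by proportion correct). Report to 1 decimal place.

Correct trials (n=10): 368, 351, 285, 343, 397, 291, 292, 360, 442, 378
Mean correct RT = 3507/10 = 350.7000 ms
Proportion correct = 10/12
IES = 350.7000 / (10/12) = 420.840 ms

420.8 ms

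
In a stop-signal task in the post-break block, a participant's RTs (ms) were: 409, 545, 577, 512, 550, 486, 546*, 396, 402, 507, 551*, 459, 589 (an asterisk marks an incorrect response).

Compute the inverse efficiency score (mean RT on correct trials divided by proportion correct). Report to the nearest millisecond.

Correct trials (n=11): 409, 545, 577, 512, 550, 486, 396, 402, 507, 459, 589
Mean correct RT = 5432/11 = 493.8182 ms
Proportion correct = 11/13
IES = 493.8182 / (11/13) = 583.603 ms

584 ms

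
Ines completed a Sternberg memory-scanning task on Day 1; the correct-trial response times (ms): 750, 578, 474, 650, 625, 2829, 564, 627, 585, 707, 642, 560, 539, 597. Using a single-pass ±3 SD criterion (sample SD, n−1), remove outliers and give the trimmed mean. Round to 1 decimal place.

n = 14, ΣRT = 10727, M = 766.214
Σ(x−M)² = 4644438.36; s = √(4644438.36/13) = 597.716
Cutoffs: 766.214 ± 3·597.716 → [-1026.9, 2559.4]
Outside: 2829 → excluded.
Retained (n=13): Σ = 7898, mean = 7898/13 = 607.538

607.5 ms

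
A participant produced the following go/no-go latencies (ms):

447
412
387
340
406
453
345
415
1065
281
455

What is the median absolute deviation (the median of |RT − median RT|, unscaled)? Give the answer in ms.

Sorted: 281, 340, 345, 387, 406, 412, 415, 447, 453, 455, 1065 → median = 412
|x − 412|: 35, 0, 25, 72, 6, 41, 67, 3, 653, 131, 43
Sorted deviations: 0, 3, 6, 25, 35, 41, 43, 67, 72, 131, 653 → MAD = 41

41 ms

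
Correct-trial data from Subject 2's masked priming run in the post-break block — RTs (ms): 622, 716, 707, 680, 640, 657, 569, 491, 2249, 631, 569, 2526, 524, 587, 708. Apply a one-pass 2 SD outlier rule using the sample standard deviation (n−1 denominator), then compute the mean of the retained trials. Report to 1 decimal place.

n = 15, ΣRT = 12876, M = 858.400
Σ(x−M)² = 5496129.60; s = √(5496129.60/14) = 626.563
Cutoffs: 858.400 ± 2·626.563 → [-394.7, 2111.5]
Outside: 2249, 2526 → excluded.
Retained (n=13): Σ = 8101, mean = 8101/13 = 623.154

623.2 ms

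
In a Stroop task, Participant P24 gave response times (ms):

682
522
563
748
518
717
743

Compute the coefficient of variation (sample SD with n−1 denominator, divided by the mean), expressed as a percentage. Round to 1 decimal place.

16.2%

n = 7, Σ = 4493, M = 641.8571
Σ(x−M)² = 64678.857; s = √(64678.857/6) = 103.8259
CV = 103.8259 / 641.8571 = 0.16176 = 16.176%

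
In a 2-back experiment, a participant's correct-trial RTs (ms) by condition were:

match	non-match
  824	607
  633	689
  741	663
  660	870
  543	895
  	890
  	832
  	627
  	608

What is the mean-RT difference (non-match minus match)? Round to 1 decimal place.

62.1 ms

M(match) = 3401/5 = 680.200
M(non-match) = 6681/9 = 742.333
Difference = 742.333 − 680.200 = 62.133 ms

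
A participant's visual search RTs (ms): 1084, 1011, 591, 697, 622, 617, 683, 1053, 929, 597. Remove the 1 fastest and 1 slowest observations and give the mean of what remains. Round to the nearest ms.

Sorted: 591, 597, 617, 622, 683, 697, 929, 1011, 1053, 1084
Drop lowest 1 (591) and highest 1 (1084)
Remaining (n=8): Σ = 6209, mean = 6209/8 = 776.125

776 ms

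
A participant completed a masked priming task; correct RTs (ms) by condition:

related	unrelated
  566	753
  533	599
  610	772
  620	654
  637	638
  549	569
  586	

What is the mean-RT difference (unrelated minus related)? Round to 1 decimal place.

78.3 ms

M(related) = 4101/7 = 585.857
M(unrelated) = 3985/6 = 664.167
Difference = 664.167 − 585.857 = 78.310 ms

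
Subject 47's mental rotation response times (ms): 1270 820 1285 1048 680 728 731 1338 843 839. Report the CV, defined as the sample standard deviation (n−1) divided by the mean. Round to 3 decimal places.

0.266

n = 10, Σ = 9582, M = 958.2000
Σ(x−M)² = 584915.600; s = √(584915.600/9) = 254.9326
CV = 254.9326 / 958.2000 = 0.26605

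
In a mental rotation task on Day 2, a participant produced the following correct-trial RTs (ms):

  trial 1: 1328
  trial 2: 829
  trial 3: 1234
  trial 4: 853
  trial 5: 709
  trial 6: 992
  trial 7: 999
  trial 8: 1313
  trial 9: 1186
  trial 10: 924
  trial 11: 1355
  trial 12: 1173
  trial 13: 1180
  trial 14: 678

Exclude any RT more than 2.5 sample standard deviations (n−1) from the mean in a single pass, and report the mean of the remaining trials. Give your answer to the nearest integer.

n = 14, ΣRT = 14753, M = 1053.786
Σ(x−M)² = 687814.36; s = √(687814.36/13) = 230.019
Cutoffs: 1053.786 ± 2.5·230.019 → [478.7, 1628.8]
No RTs fall outside the cutoffs; all 14 retained. Mean = 14753/14 = 1053.786

1054 ms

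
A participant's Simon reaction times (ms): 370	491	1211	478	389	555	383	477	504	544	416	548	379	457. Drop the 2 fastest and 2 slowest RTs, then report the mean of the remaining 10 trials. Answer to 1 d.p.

Sorted: 370, 379, 383, 389, 416, 457, 477, 478, 491, 504, 544, 548, 555, 1211
Drop lowest 2 (370, 379) and highest 2 (555, 1211)
Remaining (n=10): Σ = 4687, mean = 4687/10 = 468.700

468.7 ms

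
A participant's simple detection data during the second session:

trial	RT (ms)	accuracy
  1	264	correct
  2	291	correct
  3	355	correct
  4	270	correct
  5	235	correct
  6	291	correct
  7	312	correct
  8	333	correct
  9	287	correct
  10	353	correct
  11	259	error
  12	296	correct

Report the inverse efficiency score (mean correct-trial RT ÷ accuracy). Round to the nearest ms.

Correct trials (n=11): 264, 291, 355, 270, 235, 291, 312, 333, 287, 353, 296
Mean correct RT = 3287/11 = 298.8182 ms
Proportion correct = 11/12
IES = 298.8182 / (11/12) = 325.983 ms

326 ms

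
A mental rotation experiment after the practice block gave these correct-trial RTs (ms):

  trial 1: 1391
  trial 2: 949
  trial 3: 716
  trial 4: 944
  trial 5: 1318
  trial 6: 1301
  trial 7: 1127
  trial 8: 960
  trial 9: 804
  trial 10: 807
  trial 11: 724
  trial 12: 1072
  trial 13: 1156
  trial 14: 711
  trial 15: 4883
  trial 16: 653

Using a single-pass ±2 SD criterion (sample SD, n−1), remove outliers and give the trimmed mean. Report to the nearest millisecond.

976 ms

n = 16, ΣRT = 19516, M = 1219.750
Σ(x−M)² = 15139067.00; s = √(15139067.00/15) = 1004.625
Cutoffs: 1219.750 ± 2·1004.625 → [-789.5, 3229.0]
Outside: 4883 → excluded.
Retained (n=15): Σ = 14633, mean = 14633/15 = 975.533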